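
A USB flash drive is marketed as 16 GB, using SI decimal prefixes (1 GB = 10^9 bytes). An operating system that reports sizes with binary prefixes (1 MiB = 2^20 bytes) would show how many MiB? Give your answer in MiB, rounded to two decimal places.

16 GB = 16 × 10^9 bytes = 16,000,000,000 bytes
1 MiB = 1,048,576 bytes
16,000,000,000 / 1,048,576 = 15,258.79 MiB

15,258.79 MiB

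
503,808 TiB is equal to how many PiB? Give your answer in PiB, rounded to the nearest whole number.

492 PiB

503,808 TiB = 503,808 × 2^40 bytes = 553,942,754,166,571,008 bytes
1 PiB = 1,125,899,906,842,624 bytes
553,942,754,166,571,008 / 1,125,899,906,842,624 = 492 PiB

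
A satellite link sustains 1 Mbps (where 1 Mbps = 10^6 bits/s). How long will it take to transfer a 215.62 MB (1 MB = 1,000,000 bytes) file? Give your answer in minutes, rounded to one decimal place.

28.7 minutes

215.62 MB = 215,620,000 bytes = 1,724,960,000 bits
1 Mbps = 1,000,000 bits/s
time = 1,724,960,000 / 1,000,000 = 1,724.96 s
1,724.96 s / 60 = 28.7 minutes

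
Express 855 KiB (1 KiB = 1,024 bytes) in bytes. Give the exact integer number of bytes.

875,520 bytes

855 × 1,024 = 875,520 bytes  (1 KiB = 2^10 bytes)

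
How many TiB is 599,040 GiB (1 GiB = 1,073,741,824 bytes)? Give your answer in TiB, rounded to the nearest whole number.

599,040 GiB = 599,040 × 2^30 bytes = 643,214,302,248,960 bytes
1 TiB = 2^40 bytes = 1,099,511,627,776 bytes
643,214,302,248,960 / 1,099,511,627,776 = 585 TiB

585 TiB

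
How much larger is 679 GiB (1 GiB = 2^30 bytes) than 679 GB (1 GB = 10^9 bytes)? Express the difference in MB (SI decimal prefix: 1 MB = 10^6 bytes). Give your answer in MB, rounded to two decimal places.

679 GiB = 679 × 1,073,741,824 = 729,070,698,496 bytes
679 GB = 679 × 1,000,000,000 = 679,000,000,000 bytes
difference = 50,070,698,496 bytes
50,070,698,496 / 1,000,000 = 50,070.70 MB

50,070.70 MB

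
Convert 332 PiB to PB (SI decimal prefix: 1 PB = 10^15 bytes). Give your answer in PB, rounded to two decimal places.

332 PiB × 1,125,899,906,842,624 bytes/PiB = 373,798,769,071,751,168 bytes
1 PB = 10^15 bytes = 1,000,000,000,000,000 bytes
373,798,769,071,751,168 / 1,000,000,000,000,000 = 373.80 PB

373.80 PB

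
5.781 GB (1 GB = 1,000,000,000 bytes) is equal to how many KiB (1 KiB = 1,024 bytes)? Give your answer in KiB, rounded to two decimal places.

5.781 GB = 5.781 × 10^9 bytes = 5,781,000,000 bytes
1 KiB = 1,024 bytes
5,781,000,000 / 1,024 = 5,645,507.81 KiB

5,645,507.81 KiB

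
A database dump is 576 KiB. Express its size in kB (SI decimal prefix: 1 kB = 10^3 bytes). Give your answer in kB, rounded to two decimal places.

576 KiB × 1,024 bytes/KiB = 589,824 bytes
1 kB = 1,000 bytes
589,824 / 1,000 = 589.82 kB

589.82 kB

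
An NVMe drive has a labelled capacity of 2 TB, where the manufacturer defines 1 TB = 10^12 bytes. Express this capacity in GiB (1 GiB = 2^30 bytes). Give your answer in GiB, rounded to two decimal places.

2 TB = 2 × 10^12 bytes = 2,000,000,000,000 bytes
1 GiB = 2^30 bytes = 1,073,741,824 bytes
2,000,000,000,000 / 1,073,741,824 = 1,862.65 GiB

1,862.65 GiB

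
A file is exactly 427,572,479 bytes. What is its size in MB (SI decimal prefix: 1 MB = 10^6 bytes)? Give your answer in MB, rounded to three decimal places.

427,572,479 bytes given.
1 MB = 1,000,000 bytes
427,572,479 / 1,000,000 = 427.572 MB

427.572 MB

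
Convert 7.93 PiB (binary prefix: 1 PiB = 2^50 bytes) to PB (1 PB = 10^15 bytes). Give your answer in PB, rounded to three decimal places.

7.93 PiB = 7.93 × 2^50 bytes = 8,928,386,261,262,008.32 bytes
1 PB = 1,000,000,000,000,000 bytes
8,928,386,261,262,008.32 / 1,000,000,000,000,000 = 8.928 PB

8.928 PB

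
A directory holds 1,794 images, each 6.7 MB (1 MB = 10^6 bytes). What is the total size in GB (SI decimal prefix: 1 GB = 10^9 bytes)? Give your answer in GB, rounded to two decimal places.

12.02 GB

Total = 1,794 × 6.7 MB = 12019.8 MB
= 12019.8 × 1,000,000 bytes = 12,019,800,000 bytes
1 GB = 1,000,000,000 bytes
12,019,800,000 / 1,000,000,000 = 12.02 GB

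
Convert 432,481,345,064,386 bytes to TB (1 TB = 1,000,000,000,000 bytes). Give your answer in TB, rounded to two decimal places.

432,481,345,064,386 bytes given.
1 TB = 1,000,000,000,000 bytes
432,481,345,064,386 / 1,000,000,000,000 = 432.48 TB

432.48 TB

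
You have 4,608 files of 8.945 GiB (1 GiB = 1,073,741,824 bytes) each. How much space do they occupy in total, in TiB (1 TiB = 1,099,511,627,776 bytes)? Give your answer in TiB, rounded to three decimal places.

Total = 4,608 × 8.945 GiB = 41218.56 GiB
= 41218.56 × 1,073,741,824 bytes = 44,258,091,797,053.44 bytes
1 TiB = 1,099,511,627,776 bytes
44,258,091,797,053.44 / 1,099,511,627,776 = 40.253 TiB

40.253 TiB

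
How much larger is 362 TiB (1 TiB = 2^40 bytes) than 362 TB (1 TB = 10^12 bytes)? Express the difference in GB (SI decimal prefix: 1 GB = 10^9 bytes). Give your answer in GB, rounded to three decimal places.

36,023.209 GB

362 TiB = 362 × 1,099,511,627,776 = 398,023,209,254,912 bytes
362 TB = 362 × 1,000,000,000,000 = 362,000,000,000,000 bytes
difference = 36,023,209,254,912 bytes
36,023,209,254,912 / 1,000,000,000 = 36,023.209 GB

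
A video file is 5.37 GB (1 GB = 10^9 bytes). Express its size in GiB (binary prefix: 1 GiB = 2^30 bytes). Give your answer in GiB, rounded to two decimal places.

5.37 GB = 5.37 × 10^9 bytes = 5,370,000,000 bytes
1 GiB = 1,073,741,824 bytes
5,370,000,000 / 1,073,741,824 = 5.00 GiB

5.00 GiB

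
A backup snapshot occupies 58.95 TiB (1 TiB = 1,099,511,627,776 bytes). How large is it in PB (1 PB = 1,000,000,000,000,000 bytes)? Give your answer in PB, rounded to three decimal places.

58.95 TiB = 58.95 × 2^40 bytes = 64,816,210,457,395.2 bytes
1 PB = 10^15 bytes = 1,000,000,000,000,000 bytes
64,816,210,457,395.2 / 1,000,000,000,000,000 = 0.065 PB

0.065 PB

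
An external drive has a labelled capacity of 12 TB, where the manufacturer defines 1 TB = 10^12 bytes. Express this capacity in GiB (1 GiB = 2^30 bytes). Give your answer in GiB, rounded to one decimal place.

12 TB × 1,000,000,000,000 bytes/TB = 12,000,000,000,000 bytes
1 GiB = 1,073,741,824 bytes
12,000,000,000,000 / 1,073,741,824 = 11,175.9 GiB

11,175.9 GiB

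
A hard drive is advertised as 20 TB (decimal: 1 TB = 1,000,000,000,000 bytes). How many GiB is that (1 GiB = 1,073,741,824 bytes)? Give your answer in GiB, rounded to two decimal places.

18,626.45 GiB

20 TB = 20 × 10^12 bytes = 20,000,000,000,000 bytes
1 GiB = 1,073,741,824 bytes
20,000,000,000,000 / 1,073,741,824 = 18,626.45 GiB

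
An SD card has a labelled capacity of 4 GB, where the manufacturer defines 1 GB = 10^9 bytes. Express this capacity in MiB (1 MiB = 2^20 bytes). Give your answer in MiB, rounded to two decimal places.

4 GB = 4 × 10^9 bytes = 4,000,000,000 bytes
1 MiB = 1,048,576 bytes
4,000,000,000 / 1,048,576 = 3,814.70 MiB

3,814.70 MiB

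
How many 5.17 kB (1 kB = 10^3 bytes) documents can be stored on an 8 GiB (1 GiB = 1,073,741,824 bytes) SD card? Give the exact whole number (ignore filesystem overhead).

1,661,496

Capacity: 8 GiB = 8,589,934,592 bytes
Per item: 5.17 kB = 5,170 bytes
⌊8,589,934,592 / 5,170⌋ = 1,661,496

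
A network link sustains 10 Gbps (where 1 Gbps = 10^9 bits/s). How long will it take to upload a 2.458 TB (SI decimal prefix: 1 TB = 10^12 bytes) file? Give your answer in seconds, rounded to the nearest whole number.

1,966 seconds

2.458 TB = 2,458,000,000,000 bytes = 19,664,000,000,000 bits
10 Gbps = 10,000,000,000 bits/s
time = 19,664,000,000,000 / 10,000,000,000 = 1,966 s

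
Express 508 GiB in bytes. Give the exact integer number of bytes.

545,460,846,592 bytes

508 × 1,073,741,824 = 545,460,846,592 bytes  (1 GiB = 2^30 bytes)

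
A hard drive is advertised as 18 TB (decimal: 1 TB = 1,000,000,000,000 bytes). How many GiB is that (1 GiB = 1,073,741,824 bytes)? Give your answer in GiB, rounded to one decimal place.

16,763.8 GiB

18 TB × 1,000,000,000,000 bytes/TB = 18,000,000,000,000 bytes
1 GiB = 2^30 bytes = 1,073,741,824 bytes
18,000,000,000,000 / 1,073,741,824 = 16,763.8 GiB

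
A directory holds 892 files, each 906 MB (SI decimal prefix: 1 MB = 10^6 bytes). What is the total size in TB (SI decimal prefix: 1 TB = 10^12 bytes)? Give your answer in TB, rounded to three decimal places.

0.808 TB

Total = 892 × 906 MB = 808,152 MB
= 808,152 × 1,000,000 bytes = 808,152,000,000 bytes
1 TB = 1,000,000,000,000 bytes
808,152,000,000 / 1,000,000,000,000 = 0.808 TB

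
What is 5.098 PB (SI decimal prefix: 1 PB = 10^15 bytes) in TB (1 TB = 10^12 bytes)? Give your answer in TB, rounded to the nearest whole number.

5,098 TB

5.098 PB = 5.098 × 10^15 bytes = 5,098,000,000,000,000 bytes
1 TB = 10^12 bytes = 1,000,000,000,000 bytes
5,098,000,000,000,000 / 1,000,000,000,000 = 5,098 TB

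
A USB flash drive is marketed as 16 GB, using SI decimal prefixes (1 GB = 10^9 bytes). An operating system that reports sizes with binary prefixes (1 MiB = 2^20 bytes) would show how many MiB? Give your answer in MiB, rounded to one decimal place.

15,258.8 MiB

16 GB × 1,000,000,000 bytes/GB = 16,000,000,000 bytes
1 MiB = 2^20 bytes = 1,048,576 bytes
16,000,000,000 / 1,048,576 = 15,258.8 MiB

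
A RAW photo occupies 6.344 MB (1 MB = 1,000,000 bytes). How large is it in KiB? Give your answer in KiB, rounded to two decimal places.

6.344 MB = 6.344 × 10^6 bytes = 6,344,000 bytes
1 KiB = 1,024 bytes
6,344,000 / 1,024 = 6,195.31 KiB

6,195.31 KiB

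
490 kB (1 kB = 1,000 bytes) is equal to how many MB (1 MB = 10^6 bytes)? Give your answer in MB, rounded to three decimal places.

490 kB = 490 × 10^3 bytes = 490,000 bytes
1 MB = 1,000,000 bytes
490,000 / 1,000,000 = 0.490 MB

0.490 MB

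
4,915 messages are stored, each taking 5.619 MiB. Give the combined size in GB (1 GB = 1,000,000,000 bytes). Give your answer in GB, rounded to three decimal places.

Total = 4,915 × 5.619 MiB = 27617.385 MiB
= 27617.385 × 1,048,576 bytes = 28,958,927,093.76 bytes
1 GB = 1,000,000,000 bytes
28,958,927,093.76 / 1,000,000,000 = 28.959 GB

28.959 GB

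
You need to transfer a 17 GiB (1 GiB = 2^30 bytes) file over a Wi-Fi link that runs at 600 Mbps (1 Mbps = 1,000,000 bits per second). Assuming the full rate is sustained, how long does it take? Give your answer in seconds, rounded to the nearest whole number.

17 GiB = 18,253,611,008 bytes = 146,028,888,064 bits
600 Mbps = 600,000,000 bits/s
time = 146,028,888,064 / 600,000,000 = 243 s

243 seconds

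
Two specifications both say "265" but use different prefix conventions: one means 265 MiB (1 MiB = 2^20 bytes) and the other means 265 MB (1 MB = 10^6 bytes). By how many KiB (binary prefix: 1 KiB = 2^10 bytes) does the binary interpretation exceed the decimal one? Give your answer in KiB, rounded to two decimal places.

265 MiB = 265 × 1,048,576 = 277,872,640 bytes
265 MB = 265 × 1,000,000 = 265,000,000 bytes
difference = 12,872,640 bytes
12,872,640 / 1,024 = 12,570.94 KiB

12,570.94 KiB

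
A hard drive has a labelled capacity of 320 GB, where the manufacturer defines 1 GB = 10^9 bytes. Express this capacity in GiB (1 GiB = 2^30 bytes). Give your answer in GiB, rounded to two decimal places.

298.02 GiB

320 GB = 320 × 10^9 bytes = 320,000,000,000 bytes
1 GiB = 1,073,741,824 bytes
320,000,000,000 / 1,073,741,824 = 298.02 GiB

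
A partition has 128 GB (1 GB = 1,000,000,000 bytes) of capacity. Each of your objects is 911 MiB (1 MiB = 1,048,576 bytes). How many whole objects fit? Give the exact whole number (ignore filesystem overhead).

133

Capacity: 128 GB = 128,000,000,000 bytes
Per item: 911 MiB = 955,252,736 bytes
⌊128,000,000,000 / 955,252,736⌋ = 133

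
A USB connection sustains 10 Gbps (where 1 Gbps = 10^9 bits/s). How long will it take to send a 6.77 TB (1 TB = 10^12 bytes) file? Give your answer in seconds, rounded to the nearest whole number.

5,416 seconds

6.77 TB = 6,770,000,000,000 bytes = 54,160,000,000,000 bits
10 Gbps = 10,000,000,000 bits/s
time = 54,160,000,000,000 / 10,000,000,000 = 5,416 s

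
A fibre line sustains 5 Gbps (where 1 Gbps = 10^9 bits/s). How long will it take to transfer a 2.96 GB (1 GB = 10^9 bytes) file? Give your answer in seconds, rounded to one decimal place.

4.7 seconds

2.96 GB = 2,960,000,000 bytes = 23,680,000,000 bits
5 Gbps = 5,000,000,000 bits/s
time = 23,680,000,000 / 5,000,000,000 = 4.7 s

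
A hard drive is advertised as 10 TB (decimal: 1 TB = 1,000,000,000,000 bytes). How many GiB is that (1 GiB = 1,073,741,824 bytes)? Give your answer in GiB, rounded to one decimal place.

10 TB = 10 × 10^12 bytes = 10,000,000,000,000 bytes
1 GiB = 2^30 bytes = 1,073,741,824 bytes
10,000,000,000,000 / 1,073,741,824 = 9,313.2 GiB

9,313.2 GiB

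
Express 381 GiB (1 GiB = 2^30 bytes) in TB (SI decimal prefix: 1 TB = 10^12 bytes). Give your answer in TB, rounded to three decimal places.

381 GiB × 1,073,741,824 bytes/GiB = 409,095,634,944 bytes
1 TB = 10^12 bytes = 1,000,000,000,000 bytes
409,095,634,944 / 1,000,000,000,000 = 0.409 TB

0.409 TB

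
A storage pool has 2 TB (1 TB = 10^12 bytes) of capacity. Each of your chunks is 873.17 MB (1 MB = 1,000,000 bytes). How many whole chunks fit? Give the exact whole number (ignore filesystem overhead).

2,290

Capacity: 2 TB = 2,000,000,000,000 bytes
Per item: 873.17 MB = 873,170,000 bytes
⌊2,000,000,000,000 / 873,170,000⌋ = 2,290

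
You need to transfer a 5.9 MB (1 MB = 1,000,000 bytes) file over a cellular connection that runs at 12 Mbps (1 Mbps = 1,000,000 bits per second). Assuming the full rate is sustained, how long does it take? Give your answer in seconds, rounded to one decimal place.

5.9 MB = 5,900,000 bytes = 47,200,000 bits
12 Mbps = 12,000,000 bits/s
time = 47,200,000 / 12,000,000 = 3.9 s

3.9 seconds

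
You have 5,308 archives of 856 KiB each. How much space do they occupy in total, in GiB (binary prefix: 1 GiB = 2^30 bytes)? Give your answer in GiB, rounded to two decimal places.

Total = 5,308 × 856 KiB = 4,543,648 KiB
= 4,543,648 × 1,024 bytes = 4,652,695,552 bytes
1 GiB = 1,073,741,824 bytes
4,652,695,552 / 1,073,741,824 = 4.33 GiB

4.33 GiB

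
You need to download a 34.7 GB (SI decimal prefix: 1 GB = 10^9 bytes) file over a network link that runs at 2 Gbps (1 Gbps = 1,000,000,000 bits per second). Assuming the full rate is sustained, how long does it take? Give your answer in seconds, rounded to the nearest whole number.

139 seconds

34.7 GB = 34,700,000,000 bytes = 277,600,000,000 bits
2 Gbps = 2,000,000,000 bits/s
time = 277,600,000,000 / 2,000,000,000 = 139 s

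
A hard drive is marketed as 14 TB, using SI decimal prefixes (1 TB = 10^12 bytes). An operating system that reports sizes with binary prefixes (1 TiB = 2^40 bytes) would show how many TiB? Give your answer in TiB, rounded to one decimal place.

12.7 TiB

14 TB = 14 × 10^12 bytes = 14,000,000,000,000 bytes
1 TiB = 2^40 bytes = 1,099,511,627,776 bytes
14,000,000,000,000 / 1,099,511,627,776 = 12.7 TiB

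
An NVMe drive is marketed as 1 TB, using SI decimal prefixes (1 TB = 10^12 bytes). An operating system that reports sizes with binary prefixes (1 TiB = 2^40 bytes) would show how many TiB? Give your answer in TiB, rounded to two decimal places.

1 TB = 1 × 10^12 bytes = 1,000,000,000,000 bytes
1 TiB = 1,099,511,627,776 bytes
1,000,000,000,000 / 1,099,511,627,776 = 0.91 TiB

0.91 TiB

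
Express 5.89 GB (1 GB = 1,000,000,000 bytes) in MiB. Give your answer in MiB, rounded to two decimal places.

5.89 GB = 5.89 × 10^9 bytes = 5,890,000,000 bytes
1 MiB = 2^20 bytes = 1,048,576 bytes
5,890,000,000 / 1,048,576 = 5,617.14 MiB

5,617.14 MiB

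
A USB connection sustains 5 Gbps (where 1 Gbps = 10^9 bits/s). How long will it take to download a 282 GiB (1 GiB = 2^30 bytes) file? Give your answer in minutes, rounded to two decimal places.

282 GiB = 302,795,194,368 bytes = 2,422,361,554,944 bits
5 Gbps = 5,000,000,000 bits/s
time = 2,422,361,554,944 / 5,000,000,000 = 484.472 s
484.472 s / 60 = 8.07 minutes

8.07 minutes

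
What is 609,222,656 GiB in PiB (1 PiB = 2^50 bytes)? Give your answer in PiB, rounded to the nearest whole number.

609,222,656 GiB = 609,222,656 × 2^30 bytes = 654,147,845,875,564,544 bytes
1 PiB = 1,125,899,906,842,624 bytes
654,147,845,875,564,544 / 1,125,899,906,842,624 = 581 PiB

581 PiB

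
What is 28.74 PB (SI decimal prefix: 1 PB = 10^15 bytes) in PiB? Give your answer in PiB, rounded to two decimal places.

25.53 PiB

28.74 PB = 28.74 × 10^15 bytes = 28,740,000,000,000,000 bytes
1 PiB = 1,125,899,906,842,624 bytes
28,740,000,000,000,000 / 1,125,899,906,842,624 = 25.53 PiB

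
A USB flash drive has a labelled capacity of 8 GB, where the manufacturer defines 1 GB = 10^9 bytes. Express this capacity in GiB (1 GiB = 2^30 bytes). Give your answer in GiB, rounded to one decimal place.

7.5 GiB

8 GB = 8 × 10^9 bytes = 8,000,000,000 bytes
1 GiB = 1,073,741,824 bytes
8,000,000,000 / 1,073,741,824 = 7.5 GiB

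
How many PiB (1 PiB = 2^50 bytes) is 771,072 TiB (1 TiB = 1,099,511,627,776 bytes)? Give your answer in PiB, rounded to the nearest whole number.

753 PiB

771,072 TiB × 1,099,511,627,776 bytes/TiB = 847,802,629,852,495,872 bytes
1 PiB = 1,125,899,906,842,624 bytes
847,802,629,852,495,872 / 1,125,899,906,842,624 = 753 PiB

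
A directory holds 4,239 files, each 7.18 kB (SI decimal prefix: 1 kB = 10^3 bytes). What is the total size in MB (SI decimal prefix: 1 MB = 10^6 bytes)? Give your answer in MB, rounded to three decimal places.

Total = 4,239 × 7.18 kB = 30436.02 kB
= 30436.02 × 1,000 bytes = 30,436,020 bytes
1 MB = 1,000,000 bytes
30,436,020 / 1,000,000 = 30.436 MB

30.436 MB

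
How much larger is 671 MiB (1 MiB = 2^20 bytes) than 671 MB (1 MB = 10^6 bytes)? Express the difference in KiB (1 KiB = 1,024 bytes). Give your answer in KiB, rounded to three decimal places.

31,830.563 KiB

671 MiB = 671 × 1,048,576 = 703,594,496 bytes
671 MB = 671 × 1,000,000 = 671,000,000 bytes
difference = 32,594,496 bytes
32,594,496 / 1,024 = 31,830.563 KiB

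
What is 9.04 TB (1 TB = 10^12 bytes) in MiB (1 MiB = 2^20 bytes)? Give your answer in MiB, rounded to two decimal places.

9.04 TB × 1,000,000,000,000 bytes/TB = 9,040,000,000,000 bytes
1 MiB = 1,048,576 bytes
9,040,000,000,000 / 1,048,576 = 8,621,215.82 MiB

8,621,215.82 MiB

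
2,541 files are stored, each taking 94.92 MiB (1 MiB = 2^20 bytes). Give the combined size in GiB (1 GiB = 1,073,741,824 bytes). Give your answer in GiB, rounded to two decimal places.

235.54 GiB

Total = 2,541 × 94.92 MiB = 241191.72 MiB
= 241191.72 × 1,048,576 bytes = 252,907,848,990.72 bytes
1 GiB = 1,073,741,824 bytes
252,907,848,990.72 / 1,073,741,824 = 235.54 GiB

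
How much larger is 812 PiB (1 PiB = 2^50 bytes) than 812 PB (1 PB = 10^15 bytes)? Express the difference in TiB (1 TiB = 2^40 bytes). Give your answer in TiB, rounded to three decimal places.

92,978.302 TiB

812 PiB = 812 × 1,125,899,906,842,624 = 914,230,724,356,210,688 bytes
812 PB = 812 × 1,000,000,000,000,000 = 812,000,000,000,000,000 bytes
difference = 102,230,724,356,210,688 bytes
102,230,724,356,210,688 / 1,099,511,627,776 = 92,978.302 TiB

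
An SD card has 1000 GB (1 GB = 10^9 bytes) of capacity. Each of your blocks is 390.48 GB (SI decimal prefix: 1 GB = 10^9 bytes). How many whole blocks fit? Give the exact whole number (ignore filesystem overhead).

Capacity: 1000 GB = 1,000,000,000,000 bytes
Per item: 390.48 GB = 390,480,000,000 bytes
⌊1,000,000,000,000 / 390,480,000,000⌋ = 2

2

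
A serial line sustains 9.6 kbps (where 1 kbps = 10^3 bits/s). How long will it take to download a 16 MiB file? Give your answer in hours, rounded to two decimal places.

3.88 hours

16 MiB = 16,777,216 bytes = 134,217,728 bits
9.6 kbps = 9,600 bits/s
time = 134,217,728 / 9,600 = 13,981.0133 s
13,981.0133 s / 3600 = 3.88 hours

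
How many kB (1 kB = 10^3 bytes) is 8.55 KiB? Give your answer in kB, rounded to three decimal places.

8.55 KiB × 1,024 bytes/KiB = 8,755.2 bytes
1 kB = 1,000 bytes
8,755.2 / 1,000 = 8.755 kB

8.755 kB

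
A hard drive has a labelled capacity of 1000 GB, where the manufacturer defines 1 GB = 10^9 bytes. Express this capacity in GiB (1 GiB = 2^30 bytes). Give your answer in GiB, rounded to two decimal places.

931.32 GiB

1000 GB = 1000 × 10^9 bytes = 1,000,000,000,000 bytes
1 GiB = 2^30 bytes = 1,073,741,824 bytes
1,000,000,000,000 / 1,073,741,824 = 931.32 GiB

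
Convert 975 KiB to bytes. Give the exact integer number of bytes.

998,400 bytes

975 × 1,024 = 998,400 bytes  (1 KiB = 2^10 bytes)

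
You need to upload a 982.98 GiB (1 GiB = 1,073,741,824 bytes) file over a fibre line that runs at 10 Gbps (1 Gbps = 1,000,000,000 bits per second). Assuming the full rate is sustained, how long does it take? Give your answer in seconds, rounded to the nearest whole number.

982.98 GiB = 1,055,466,738,155.52 bytes = 8,443,733,905,244.16 bits
10 Gbps = 10,000,000,000 bits/s
time = 8,443,733,905,244.16 / 10,000,000,000 = 844 s

844 seconds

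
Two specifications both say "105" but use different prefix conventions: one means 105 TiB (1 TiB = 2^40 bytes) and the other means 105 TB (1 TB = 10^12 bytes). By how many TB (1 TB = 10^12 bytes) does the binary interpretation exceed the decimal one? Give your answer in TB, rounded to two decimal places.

105 TiB = 105 × 1,099,511,627,776 = 115,448,720,916,480 bytes
105 TB = 105 × 1,000,000,000,000 = 105,000,000,000,000 bytes
difference = 10,448,720,916,480 bytes
10,448,720,916,480 / 1,000,000,000,000 = 10.45 TB

10.45 TB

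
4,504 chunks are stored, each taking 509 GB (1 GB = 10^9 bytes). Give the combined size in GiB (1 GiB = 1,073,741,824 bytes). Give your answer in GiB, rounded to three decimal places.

Total = 4,504 × 509 GB = 2,292,536 GB
= 2,292,536 × 1,000,000,000 bytes = 2,292,536,000,000,000 bytes
1 GiB = 1,073,741,824 bytes
2,292,536,000,000,000 / 1,073,741,824 = 2,135,090.530 GiB

2,135,090.530 GiB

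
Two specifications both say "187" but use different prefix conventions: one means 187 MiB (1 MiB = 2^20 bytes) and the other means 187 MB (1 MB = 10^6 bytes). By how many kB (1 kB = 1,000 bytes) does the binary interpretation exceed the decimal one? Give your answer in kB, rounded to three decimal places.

187 MiB = 187 × 1,048,576 = 196,083,712 bytes
187 MB = 187 × 1,000,000 = 187,000,000 bytes
difference = 9,083,712 bytes
9,083,712 / 1,000 = 9,083.712 kB

9,083.712 kB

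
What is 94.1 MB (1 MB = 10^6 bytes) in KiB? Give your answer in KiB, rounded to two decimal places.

91,894.53 KiB

94.1 MB × 1,000,000 bytes/MB = 94,100,000 bytes
1 KiB = 2^10 bytes = 1,024 bytes
94,100,000 / 1,024 = 91,894.53 KiB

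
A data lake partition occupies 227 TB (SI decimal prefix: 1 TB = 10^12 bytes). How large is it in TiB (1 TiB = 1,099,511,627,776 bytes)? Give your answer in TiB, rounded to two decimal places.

206.46 TiB

227 TB = 227 × 10^12 bytes = 227,000,000,000,000 bytes
1 TiB = 1,099,511,627,776 bytes
227,000,000,000,000 / 1,099,511,627,776 = 206.46 TiB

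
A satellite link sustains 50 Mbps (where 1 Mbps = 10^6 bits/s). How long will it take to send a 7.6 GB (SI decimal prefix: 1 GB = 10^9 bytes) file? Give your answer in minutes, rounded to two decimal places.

7.6 GB = 7,600,000,000 bytes = 60,800,000,000 bits
50 Mbps = 50,000,000 bits/s
time = 60,800,000,000 / 50,000,000 = 1,216.000 s
1,216.000 s / 60 = 20.27 minutes

20.27 minutes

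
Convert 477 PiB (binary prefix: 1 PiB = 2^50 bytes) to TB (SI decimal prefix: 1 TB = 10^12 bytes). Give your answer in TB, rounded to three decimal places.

537,054.256 TB

477 PiB × 1,125,899,906,842,624 bytes/PiB = 537,054,255,563,931,648 bytes
1 TB = 10^12 bytes = 1,000,000,000,000 bytes
537,054,255,563,931,648 / 1,000,000,000,000 = 537,054.256 TB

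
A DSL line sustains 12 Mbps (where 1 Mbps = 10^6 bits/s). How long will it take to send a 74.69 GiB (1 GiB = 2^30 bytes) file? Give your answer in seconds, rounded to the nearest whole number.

74.69 GiB = 80,197,776,834.56 bytes = 641,582,214,676.48 bits
12 Mbps = 12,000,000 bits/s
time = 641,582,214,676.48 / 12,000,000 = 53,465 s

53,465 seconds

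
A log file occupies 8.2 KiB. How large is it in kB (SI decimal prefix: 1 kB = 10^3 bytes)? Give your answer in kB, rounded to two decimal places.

8.40 kB

8.2 KiB = 8.2 × 2^10 bytes = 8,396.8 bytes
1 kB = 1,000 bytes
8,396.8 / 1,000 = 8.40 kB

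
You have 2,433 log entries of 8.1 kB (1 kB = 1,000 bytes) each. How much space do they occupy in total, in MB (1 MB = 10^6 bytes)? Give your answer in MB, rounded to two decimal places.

Total = 2,433 × 8.1 kB = 19707.3 kB
= 19707.3 × 1,000 bytes = 19,707,300 bytes
1 MB = 1,000,000 bytes
19,707,300 / 1,000,000 = 19.71 MB

19.71 MB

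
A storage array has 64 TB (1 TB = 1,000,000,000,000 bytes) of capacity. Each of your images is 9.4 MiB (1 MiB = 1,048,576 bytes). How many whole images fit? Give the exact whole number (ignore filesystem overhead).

6,493,101

Capacity: 64 TB = 64,000,000,000,000 bytes
Per item: 9.4 MiB = 9,856,614.4 bytes
⌊64,000,000,000,000 / 9,856,614.4⌋ = 6,493,101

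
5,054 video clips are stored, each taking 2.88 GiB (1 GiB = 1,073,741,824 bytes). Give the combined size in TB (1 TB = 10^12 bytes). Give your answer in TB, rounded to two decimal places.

Total = 5,054 × 2.88 GiB = 14555.52 GiB
= 14555.52 × 1,073,741,824 bytes = 15,628,870,594,068.48 bytes
1 TB = 1,000,000,000,000 bytes
15,628,870,594,068.48 / 1,000,000,000,000 = 15.63 TB

15.63 TB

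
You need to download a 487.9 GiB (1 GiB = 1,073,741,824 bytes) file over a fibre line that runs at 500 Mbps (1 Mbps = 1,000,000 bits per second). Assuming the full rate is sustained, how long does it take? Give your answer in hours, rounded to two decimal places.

487.9 GiB = 523,878,635,929.6 bytes = 4,191,029,087,436.8 bits
500 Mbps = 500,000,000 bits/s
time = 4,191,029,087,436.8 / 500,000,000 = 8,382.0582 s
8,382.0582 s / 3600 = 2.33 hours

2.33 hours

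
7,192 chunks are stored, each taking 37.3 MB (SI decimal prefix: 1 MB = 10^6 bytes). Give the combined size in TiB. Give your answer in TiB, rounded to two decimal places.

Total = 7,192 × 37.3 MB = 268261.6 MB
= 268261.6 × 1,000,000 bytes = 268,261,600,000 bytes
1 TiB = 1,099,511,627,776 bytes
268,261,600,000 / 1,099,511,627,776 = 0.24 TiB

0.24 TiB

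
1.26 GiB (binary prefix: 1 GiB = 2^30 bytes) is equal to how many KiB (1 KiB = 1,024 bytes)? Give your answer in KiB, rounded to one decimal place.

1.26 GiB × 1,073,741,824 bytes/GiB = 1,352,914,698.24 bytes
1 KiB = 2^10 bytes = 1,024 bytes
1,352,914,698.24 / 1,024 = 1,321,205.8 KiB

1,321,205.8 KiB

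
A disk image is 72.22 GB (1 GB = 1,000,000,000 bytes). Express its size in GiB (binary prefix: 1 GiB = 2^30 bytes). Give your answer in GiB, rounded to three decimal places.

72.22 GB = 72.22 × 10^9 bytes = 72,220,000,000 bytes
1 GiB = 2^30 bytes = 1,073,741,824 bytes
72,220,000,000 / 1,073,741,824 = 67.260 GiB

67.260 GiB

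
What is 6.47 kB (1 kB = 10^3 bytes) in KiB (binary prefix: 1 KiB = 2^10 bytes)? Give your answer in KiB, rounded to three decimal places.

6.47 kB = 6.47 × 10^3 bytes = 6,470 bytes
1 KiB = 2^10 bytes = 1,024 bytes
6,470 / 1,024 = 6.318 KiB

6.318 KiB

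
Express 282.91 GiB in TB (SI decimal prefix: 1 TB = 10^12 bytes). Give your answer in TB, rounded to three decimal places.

0.304 TB

282.91 GiB × 1,073,741,824 bytes/GiB = 303,772,299,427.84 bytes
1 TB = 10^12 bytes = 1,000,000,000,000 bytes
303,772,299,427.84 / 1,000,000,000,000 = 0.304 TB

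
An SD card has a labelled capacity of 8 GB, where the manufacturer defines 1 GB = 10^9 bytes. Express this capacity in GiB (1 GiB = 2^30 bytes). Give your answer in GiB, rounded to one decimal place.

8 GB = 8 × 10^9 bytes = 8,000,000,000 bytes
1 GiB = 1,073,741,824 bytes
8,000,000,000 / 1,073,741,824 = 7.5 GiB

7.5 GiB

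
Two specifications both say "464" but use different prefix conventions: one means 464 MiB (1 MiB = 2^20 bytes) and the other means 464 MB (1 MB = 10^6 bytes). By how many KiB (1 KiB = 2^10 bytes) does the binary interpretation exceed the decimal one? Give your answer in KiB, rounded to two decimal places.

464 MiB = 464 × 1,048,576 = 486,539,264 bytes
464 MB = 464 × 1,000,000 = 464,000,000 bytes
difference = 22,539,264 bytes
22,539,264 / 1,024 = 22,011.00 KiB

22,011.00 KiB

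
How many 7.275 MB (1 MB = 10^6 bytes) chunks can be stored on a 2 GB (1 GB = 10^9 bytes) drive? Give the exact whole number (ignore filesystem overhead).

274

Capacity: 2 GB = 2,000,000,000 bytes
Per item: 7.275 MB = 7,275,000 bytes
⌊2,000,000,000 / 7,275,000⌋ = 274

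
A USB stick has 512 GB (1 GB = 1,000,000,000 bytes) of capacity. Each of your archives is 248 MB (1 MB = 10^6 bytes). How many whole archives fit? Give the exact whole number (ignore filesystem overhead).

2,064

Capacity: 512 GB = 512,000,000,000 bytes
Per item: 248 MB = 248,000,000 bytes
⌊512,000,000,000 / 248,000,000⌋ = 2,064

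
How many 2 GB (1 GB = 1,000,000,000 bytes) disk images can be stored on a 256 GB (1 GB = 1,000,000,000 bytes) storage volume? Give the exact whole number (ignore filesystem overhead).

128

Capacity: 256 GB = 256,000,000,000 bytes
Per item: 2 GB = 2,000,000,000 bytes
⌊256,000,000,000 / 2,000,000,000⌋ = 128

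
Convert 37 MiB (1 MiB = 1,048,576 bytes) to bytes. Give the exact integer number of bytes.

38,797,312 bytes

37 × 1,048,576 = 38,797,312 bytes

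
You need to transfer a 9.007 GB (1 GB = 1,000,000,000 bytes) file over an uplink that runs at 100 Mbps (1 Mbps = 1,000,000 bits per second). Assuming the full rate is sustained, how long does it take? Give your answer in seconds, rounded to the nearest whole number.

721 seconds

9.007 GB = 9,007,000,000 bytes = 72,056,000,000 bits
100 Mbps = 100,000,000 bits/s
time = 72,056,000,000 / 100,000,000 = 721 s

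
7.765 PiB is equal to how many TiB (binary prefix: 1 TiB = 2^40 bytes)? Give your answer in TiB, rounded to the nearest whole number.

7,951 TiB

7.765 PiB × 1,125,899,906,842,624 bytes/PiB = 8,742,612,776,632,975.36 bytes
1 TiB = 1,099,511,627,776 bytes
8,742,612,776,632,975.36 / 1,099,511,627,776 = 7,951 TiB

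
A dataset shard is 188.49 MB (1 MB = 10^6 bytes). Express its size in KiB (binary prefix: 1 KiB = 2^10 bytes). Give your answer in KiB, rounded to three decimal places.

184,072.266 KiB

188.49 MB = 188.49 × 10^6 bytes = 188,490,000 bytes
1 KiB = 2^10 bytes = 1,024 bytes
188,490,000 / 1,024 = 184,072.266 KiB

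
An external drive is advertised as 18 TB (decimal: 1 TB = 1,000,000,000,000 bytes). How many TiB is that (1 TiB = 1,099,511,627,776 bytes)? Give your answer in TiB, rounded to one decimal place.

16.4 TiB

18 TB × 1,000,000,000,000 bytes/TB = 18,000,000,000,000 bytes
1 TiB = 1,099,511,627,776 bytes
18,000,000,000,000 / 1,099,511,627,776 = 16.4 TiB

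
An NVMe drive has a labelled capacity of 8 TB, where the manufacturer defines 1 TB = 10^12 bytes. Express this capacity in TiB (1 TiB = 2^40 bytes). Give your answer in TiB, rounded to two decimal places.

7.28 TiB

8 TB = 8 × 10^12 bytes = 8,000,000,000,000 bytes
1 TiB = 1,099,511,627,776 bytes
8,000,000,000,000 / 1,099,511,627,776 = 7.28 TiB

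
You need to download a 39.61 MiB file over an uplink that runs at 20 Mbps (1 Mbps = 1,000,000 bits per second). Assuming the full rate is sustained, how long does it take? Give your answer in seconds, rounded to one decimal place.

39.61 MiB = 41,534,095.36 bytes = 332,272,762.88 bits
20 Mbps = 20,000,000 bits/s
time = 332,272,762.88 / 20,000,000 = 16.6 s

16.6 seconds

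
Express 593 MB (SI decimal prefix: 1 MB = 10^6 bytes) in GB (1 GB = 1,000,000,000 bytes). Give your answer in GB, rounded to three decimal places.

0.593 GB

593 MB = 593 × 10^6 bytes = 593,000,000 bytes
1 GB = 1,000,000,000 bytes
593,000,000 / 1,000,000,000 = 0.593 GB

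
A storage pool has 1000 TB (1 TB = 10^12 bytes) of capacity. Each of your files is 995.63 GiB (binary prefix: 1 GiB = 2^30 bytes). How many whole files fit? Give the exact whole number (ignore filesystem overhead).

935

Capacity: 1000 TB = 1,000,000,000,000,000 bytes
Per item: 995.63 GiB = 1,069,049,572,229.12 bytes
⌊1,000,000,000,000,000 / 1,069,049,572,229.12⌋ = 935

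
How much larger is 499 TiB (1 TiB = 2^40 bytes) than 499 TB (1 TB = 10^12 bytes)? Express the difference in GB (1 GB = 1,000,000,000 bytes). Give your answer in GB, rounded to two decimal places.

49,656.30 GB

499 TiB = 499 × 1,099,511,627,776 = 548,656,302,260,224 bytes
499 TB = 499 × 1,000,000,000,000 = 499,000,000,000,000 bytes
difference = 49,656,302,260,224 bytes
49,656,302,260,224 / 1,000,000,000 = 49,656.30 GB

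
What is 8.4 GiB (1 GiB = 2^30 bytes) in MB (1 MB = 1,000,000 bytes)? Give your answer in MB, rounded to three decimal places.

8.4 GiB = 8.4 × 2^30 bytes = 9,019,431,321.6 bytes
1 MB = 10^6 bytes = 1,000,000 bytes
9,019,431,321.6 / 1,000,000 = 9,019.431 MB

9,019.431 MB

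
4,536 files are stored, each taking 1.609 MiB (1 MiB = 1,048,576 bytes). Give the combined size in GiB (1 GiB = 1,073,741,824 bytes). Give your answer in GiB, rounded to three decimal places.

Total = 4,536 × 1.609 MiB = 7298.424 MiB
= 7298.424 × 1,048,576 bytes = 7,652,952,244.224 bytes
1 GiB = 1,073,741,824 bytes
7,652,952,244.224 / 1,073,741,824 = 7.127 GiB

7.127 GiB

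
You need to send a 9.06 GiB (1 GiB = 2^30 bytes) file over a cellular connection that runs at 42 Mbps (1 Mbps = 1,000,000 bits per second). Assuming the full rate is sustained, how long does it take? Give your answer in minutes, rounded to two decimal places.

9.06 GiB = 9,728,100,925.44 bytes = 77,824,807,403.52 bits
42 Mbps = 42,000,000 bits/s
time = 77,824,807,403.52 / 42,000,000 = 1,852.972 s
1,852.972 s / 60 = 30.88 minutes

30.88 minutes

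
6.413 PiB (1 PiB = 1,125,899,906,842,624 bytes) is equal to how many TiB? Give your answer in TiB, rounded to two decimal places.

6.413 PiB = 6.413 × 2^50 bytes = 7,220,396,102,581,747.712 bytes
1 TiB = 2^40 bytes = 1,099,511,627,776 bytes
7,220,396,102,581,747.712 / 1,099,511,627,776 = 6,566.91 TiB

6,566.91 TiB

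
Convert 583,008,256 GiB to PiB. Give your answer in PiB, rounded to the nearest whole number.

556 PiB

583,008,256 GiB × 1,073,741,824 bytes/GiB = 626,000,348,204,498,944 bytes
1 PiB = 1,125,899,906,842,624 bytes
626,000,348,204,498,944 / 1,125,899,906,842,624 = 556 PiB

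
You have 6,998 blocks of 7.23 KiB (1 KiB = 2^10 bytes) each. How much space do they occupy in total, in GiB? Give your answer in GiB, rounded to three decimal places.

Total = 6,998 × 7.23 KiB = 50595.54 KiB
= 50595.54 × 1,024 bytes = 51,809,832.96 bytes
1 GiB = 1,073,741,824 bytes
51,809,832.96 / 1,073,741,824 = 0.048 GiB

0.048 GiB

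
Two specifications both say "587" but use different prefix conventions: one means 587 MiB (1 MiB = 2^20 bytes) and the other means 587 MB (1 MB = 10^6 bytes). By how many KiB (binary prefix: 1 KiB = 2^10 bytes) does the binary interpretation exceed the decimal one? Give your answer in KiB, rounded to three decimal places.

587 MiB = 587 × 1,048,576 = 615,514,112 bytes
587 MB = 587 × 1,000,000 = 587,000,000 bytes
difference = 28,514,112 bytes
28,514,112 / 1,024 = 27,845.813 KiB

27,845.813 KiB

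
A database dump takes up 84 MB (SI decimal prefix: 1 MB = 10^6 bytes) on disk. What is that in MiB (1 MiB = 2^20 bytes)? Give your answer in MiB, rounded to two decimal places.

80.11 MiB

84 MB × 1,000,000 bytes/MB = 84,000,000 bytes
1 MiB = 1,048,576 bytes
84,000,000 / 1,048,576 = 80.11 MiB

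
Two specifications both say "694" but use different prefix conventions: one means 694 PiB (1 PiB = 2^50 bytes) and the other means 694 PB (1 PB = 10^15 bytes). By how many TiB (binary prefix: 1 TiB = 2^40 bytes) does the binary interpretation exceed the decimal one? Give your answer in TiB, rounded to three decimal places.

694 PiB = 694 × 1,125,899,906,842,624 = 781,374,535,348,781,056 bytes
694 PB = 694 × 1,000,000,000,000,000 = 694,000,000,000,000,000 bytes
difference = 87,374,535,348,781,056 bytes
87,374,535,348,781,056 / 1,099,511,627,776 = 79,466.677 TiB

79,466.677 TiB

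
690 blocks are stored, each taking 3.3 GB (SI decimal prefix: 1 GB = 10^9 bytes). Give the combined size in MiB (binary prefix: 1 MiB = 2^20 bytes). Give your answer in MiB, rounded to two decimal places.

2,171,516.42 MiB

Total = 690 × 3.3 GB = 2277 GB
= 2277 × 1,000,000,000 bytes = 2,277,000,000,000 bytes
1 MiB = 1,048,576 bytes
2,277,000,000,000 / 1,048,576 = 2,171,516.42 MiB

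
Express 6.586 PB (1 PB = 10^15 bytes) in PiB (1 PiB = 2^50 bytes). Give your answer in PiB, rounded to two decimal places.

6.586 PB = 6.586 × 10^15 bytes = 6,586,000,000,000,000 bytes
1 PiB = 1,125,899,906,842,624 bytes
6,586,000,000,000,000 / 1,125,899,906,842,624 = 5.85 PiB

5.85 PiB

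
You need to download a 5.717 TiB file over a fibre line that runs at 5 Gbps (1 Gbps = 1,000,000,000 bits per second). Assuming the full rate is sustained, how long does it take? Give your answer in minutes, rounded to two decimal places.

5.717 TiB = 6,285,907,975,995.392 bytes = 50,287,263,807,963.136 bits
5 Gbps = 5,000,000,000 bits/s
time = 50,287,263,807,963.136 / 5,000,000,000 = 10,057.453 s
10,057.453 s / 60 = 167.62 minutes

167.62 minutes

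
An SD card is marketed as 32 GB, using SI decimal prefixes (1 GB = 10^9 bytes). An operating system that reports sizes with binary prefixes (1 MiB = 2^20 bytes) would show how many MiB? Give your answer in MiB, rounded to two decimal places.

30,517.58 MiB

32 GB = 32 × 10^9 bytes = 32,000,000,000 bytes
1 MiB = 2^20 bytes = 1,048,576 bytes
32,000,000,000 / 1,048,576 = 30,517.58 MiB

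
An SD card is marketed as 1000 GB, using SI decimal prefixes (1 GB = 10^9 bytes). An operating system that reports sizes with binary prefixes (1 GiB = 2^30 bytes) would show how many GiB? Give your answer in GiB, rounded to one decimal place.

1000 GB × 1,000,000,000 bytes/GB = 1,000,000,000,000 bytes
1 GiB = 2^30 bytes = 1,073,741,824 bytes
1,000,000,000,000 / 1,073,741,824 = 931.3 GiB

931.3 GiB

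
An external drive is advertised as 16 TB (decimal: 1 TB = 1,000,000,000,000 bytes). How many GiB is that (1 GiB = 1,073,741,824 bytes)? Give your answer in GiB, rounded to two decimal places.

14,901.16 GiB

16 TB = 16 × 10^12 bytes = 16,000,000,000,000 bytes
1 GiB = 1,073,741,824 bytes
16,000,000,000,000 / 1,073,741,824 = 14,901.16 GiB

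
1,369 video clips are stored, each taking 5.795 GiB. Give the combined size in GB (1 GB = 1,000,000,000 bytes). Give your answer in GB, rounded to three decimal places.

Total = 1,369 × 5.795 GiB = 7933.355 GiB
= 7933.355 × 1,073,741,824 bytes = 8,518,375,068,139.52 bytes
1 GB = 1,000,000,000 bytes
8,518,375,068,139.52 / 1,000,000,000 = 8,518.375 GB

8,518.375 GB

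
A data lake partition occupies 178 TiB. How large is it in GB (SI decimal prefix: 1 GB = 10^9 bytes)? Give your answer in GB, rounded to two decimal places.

178 TiB = 178 × 2^40 bytes = 195,713,069,744,128 bytes
1 GB = 1,000,000,000 bytes
195,713,069,744,128 / 1,000,000,000 = 195,713.07 GB

195,713.07 GB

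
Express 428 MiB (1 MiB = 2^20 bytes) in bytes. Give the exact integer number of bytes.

448,790,528 bytes

428 × 1,048,576 = 448,790,528 bytes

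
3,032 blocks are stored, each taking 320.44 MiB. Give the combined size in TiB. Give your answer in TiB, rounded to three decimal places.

Total = 3,032 × 320.44 MiB = 971574.08 MiB
= 971574.08 × 1,048,576 bytes = 1,018,769,262,510.08 bytes
1 TiB = 1,099,511,627,776 bytes
1,018,769,262,510.08 / 1,099,511,627,776 = 0.927 TiB

0.927 TiB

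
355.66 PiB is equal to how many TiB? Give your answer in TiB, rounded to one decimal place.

355.66 PiB = 355.66 × 2^50 bytes = 400,437,560,867,647,651.84 bytes
1 TiB = 2^40 bytes = 1,099,511,627,776 bytes
400,437,560,867,647,651.84 / 1,099,511,627,776 = 364,195.8 TiB

364,195.8 TiB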